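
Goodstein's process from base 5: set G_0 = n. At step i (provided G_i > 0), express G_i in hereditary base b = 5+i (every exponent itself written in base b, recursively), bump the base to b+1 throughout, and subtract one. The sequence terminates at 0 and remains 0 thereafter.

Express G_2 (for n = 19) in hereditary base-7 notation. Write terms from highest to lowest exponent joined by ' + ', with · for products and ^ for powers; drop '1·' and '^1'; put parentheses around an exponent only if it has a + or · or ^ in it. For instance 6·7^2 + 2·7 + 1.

3·7 + 2

base 5: 19 = 3·5 + 4; at 6: 3·6 + 4 = 22; next = 21
base 6: 21 = 3·6 + 3; at 7: 3·7 + 3 = 24; next = 23
base 7: 23 = 3·7 + 2; at 8: 3·8 + 2 = 26; next = 25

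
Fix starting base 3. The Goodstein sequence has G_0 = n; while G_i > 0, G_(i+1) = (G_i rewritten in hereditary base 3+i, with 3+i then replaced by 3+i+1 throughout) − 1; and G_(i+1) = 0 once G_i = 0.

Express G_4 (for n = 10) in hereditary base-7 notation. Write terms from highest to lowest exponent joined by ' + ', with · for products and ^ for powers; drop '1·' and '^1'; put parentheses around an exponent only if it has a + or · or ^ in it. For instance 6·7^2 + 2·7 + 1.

base 3: 10 = 3^2 + 1; at 4: 4^2 + 1 = 17; next = 16
base 4: 16 = 4^2; at 5: 5^2 = 25; next = 24
base 5: 24 = 4·5 + 4; at 6: 4·6 + 4 = 28; next = 27
base 6: 27 = 4·6 + 3; at 7: 4·7 + 3 = 31; next = 30
base 7: 30 = 4·7 + 2; at 8: 4·8 + 2 = 34; next = 33

4·7 + 2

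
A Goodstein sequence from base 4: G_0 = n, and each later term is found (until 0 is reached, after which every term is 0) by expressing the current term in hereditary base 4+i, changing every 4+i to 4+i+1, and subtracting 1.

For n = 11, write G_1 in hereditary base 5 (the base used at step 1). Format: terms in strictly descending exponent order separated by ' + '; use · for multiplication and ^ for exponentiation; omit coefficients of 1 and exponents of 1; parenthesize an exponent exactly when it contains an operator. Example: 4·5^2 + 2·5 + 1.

2·5 + 2

i=0: 11 = 2·4 + 3 (b=4); 4→5: 2·5 + 3 = 13; 13−1 = 12
i=1: 12 = 2·5 + 2 (b=5); 5→6: 2·6 + 2 = 14; 14−1 = 13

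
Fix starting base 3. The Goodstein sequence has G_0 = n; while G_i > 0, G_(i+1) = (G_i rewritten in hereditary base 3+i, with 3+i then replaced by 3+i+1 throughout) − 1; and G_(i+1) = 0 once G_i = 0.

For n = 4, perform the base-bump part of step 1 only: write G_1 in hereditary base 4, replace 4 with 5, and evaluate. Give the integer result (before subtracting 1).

step 0: 4 = 3 + 1; sub 4 for 3: 4 + 1; = 5; G_1 = 5−1 = 4
step 1: 4 = 4; sub 5 for 4: 5; = 5; G_2 = 5−1 = 4

5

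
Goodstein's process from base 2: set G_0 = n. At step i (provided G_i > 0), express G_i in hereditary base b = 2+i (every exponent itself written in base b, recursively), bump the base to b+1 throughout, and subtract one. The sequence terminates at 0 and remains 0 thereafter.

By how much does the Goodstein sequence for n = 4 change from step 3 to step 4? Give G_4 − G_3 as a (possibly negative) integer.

23

base 2: 4 = 2^2; at 3: 3^3 = 27; next = 26
base 3: 26 = 2·3^2 + 2·3 + 2; at 4: 2·4^2 + 2·4 + 2 = 42; next = 41
base 4: 41 = 2·4^2 + 2·4 + 1; at 5: 2·5^2 + 2·5 + 1 = 61; next = 60
base 5: 60 = 2·5^2 + 2·5; at 6: 2·6^2 + 2·6 = 84; next = 83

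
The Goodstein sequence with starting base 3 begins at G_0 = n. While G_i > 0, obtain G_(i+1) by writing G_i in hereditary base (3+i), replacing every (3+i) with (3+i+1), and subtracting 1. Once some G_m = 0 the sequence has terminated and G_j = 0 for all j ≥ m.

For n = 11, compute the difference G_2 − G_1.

8

i=0: 11 = 3^2 + 2 (b=3); 3→4: 4^2 + 2 = 18; 18−1 = 17
i=1: 17 = 4^2 + 1 (b=4); 4→5: 5^2 + 1 = 26; 26−1 = 25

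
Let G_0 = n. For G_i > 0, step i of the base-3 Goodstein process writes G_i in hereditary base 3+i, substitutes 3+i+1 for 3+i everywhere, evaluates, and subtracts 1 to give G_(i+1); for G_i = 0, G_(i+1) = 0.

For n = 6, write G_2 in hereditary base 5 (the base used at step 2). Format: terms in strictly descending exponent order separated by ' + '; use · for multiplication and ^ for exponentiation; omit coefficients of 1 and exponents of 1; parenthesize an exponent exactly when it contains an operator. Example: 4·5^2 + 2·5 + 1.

5 + 2

6 —HB3→ 2·3 —bump→ 2·4 = 8 —(−1)→ 7
7 —HB4→ 4 + 3 —bump→ 5 + 3 = 8 —(−1)→ 7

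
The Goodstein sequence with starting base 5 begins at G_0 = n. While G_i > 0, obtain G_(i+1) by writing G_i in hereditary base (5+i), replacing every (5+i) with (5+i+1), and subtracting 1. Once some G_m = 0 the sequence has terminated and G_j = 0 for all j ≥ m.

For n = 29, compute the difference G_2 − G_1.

[0] 29 ≡ 5^2 + 4 (base 5). Lift 6: 40. −1: 39.
[1] 39 ≡ 6^2 + 3 (base 6). Lift 7: 52. −1: 51.

12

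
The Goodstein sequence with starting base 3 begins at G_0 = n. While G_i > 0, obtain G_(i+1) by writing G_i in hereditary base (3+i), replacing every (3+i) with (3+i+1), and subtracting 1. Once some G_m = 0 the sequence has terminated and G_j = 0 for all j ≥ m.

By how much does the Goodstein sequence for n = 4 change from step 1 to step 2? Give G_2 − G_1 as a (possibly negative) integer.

0

(0) 4|_3 = 3 + 1 ↦ 4 + 1|_4 = 5 ⇒ 4
(1) 4|_4 = 4 ↦ 5|_5 = 5 ⇒ 4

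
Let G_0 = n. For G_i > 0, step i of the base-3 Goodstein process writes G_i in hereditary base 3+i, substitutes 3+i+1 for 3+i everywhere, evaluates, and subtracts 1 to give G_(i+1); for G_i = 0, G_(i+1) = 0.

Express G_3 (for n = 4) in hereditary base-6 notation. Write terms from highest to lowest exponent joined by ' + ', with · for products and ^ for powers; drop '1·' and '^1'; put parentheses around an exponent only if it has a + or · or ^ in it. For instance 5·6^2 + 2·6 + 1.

i=0: 4 = 3 + 1 (b=3); 3→4: 4 + 1 = 5; 5−1 = 4
i=1: 4 = 4 (b=4); 4→5: 5 = 5; 5−1 = 4
i=2: 4 = 4 (b=5); 5→6: 4 = 4; 4−1 = 3
i=3: 3 = 3 (b=6); 6→7: 3 = 3; 3−1 = 2

3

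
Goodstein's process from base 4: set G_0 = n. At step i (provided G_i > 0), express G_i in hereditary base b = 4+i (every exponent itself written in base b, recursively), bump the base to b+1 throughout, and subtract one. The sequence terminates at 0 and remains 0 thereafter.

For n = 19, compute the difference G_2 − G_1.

10

step 0: 19 = 4^2 + 3; sub 5 for 4: 5^2 + 3; = 28; G_1 = 28−1 = 27
step 1: 27 = 5^2 + 2; sub 6 for 5: 6^2 + 2; = 38; G_2 = 38−1 = 37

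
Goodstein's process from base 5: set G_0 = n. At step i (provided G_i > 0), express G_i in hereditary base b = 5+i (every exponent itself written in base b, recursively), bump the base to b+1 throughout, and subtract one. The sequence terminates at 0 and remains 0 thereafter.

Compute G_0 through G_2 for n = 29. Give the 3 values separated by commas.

base 5: 29 = 5^2 + 4; at 6: 6^2 + 4 = 40; next = 39
base 6: 39 = 6^2 + 3; at 7: 7^2 + 3 = 52; next = 51

29, 39, 51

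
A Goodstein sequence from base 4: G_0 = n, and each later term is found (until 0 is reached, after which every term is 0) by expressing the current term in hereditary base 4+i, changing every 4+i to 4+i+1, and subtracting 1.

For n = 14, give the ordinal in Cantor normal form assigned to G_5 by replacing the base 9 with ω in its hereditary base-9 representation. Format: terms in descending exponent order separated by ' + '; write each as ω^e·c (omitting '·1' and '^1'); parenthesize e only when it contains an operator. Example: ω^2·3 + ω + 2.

ω·2 + 4

i=0: 14 = 3·4 + 2 (b=4); 4→5: 3·5 + 2 = 17; 17−1 = 16
i=1: 16 = 3·5 + 1 (b=5); 5→6: 3·6 + 1 = 19; 19−1 = 18
i=2: 18 = 3·6 (b=6); 6→7: 3·7 = 21; 21−1 = 20
i=3: 20 = 2·7 + 6 (b=7); 7→8: 2·8 + 6 = 22; 22−1 = 21
i=4: 21 = 2·8 + 5 (b=8); 8→9: 2·9 + 5 = 23; 23−1 = 22
i=5: 22 = 2·9 + 4 (b=9); 9→10: 2·10 + 4 = 24; 24−1 = 23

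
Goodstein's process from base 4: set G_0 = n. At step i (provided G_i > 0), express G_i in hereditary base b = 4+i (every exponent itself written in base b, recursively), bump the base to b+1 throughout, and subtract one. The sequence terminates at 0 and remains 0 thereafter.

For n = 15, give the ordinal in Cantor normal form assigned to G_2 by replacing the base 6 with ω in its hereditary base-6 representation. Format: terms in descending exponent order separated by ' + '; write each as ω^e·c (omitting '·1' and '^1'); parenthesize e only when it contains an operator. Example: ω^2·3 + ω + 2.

(0) 15|_4 = 3·4 + 3 ↦ 3·5 + 3|_5 = 18 ⇒ 17
(1) 17|_5 = 3·5 + 2 ↦ 3·6 + 2|_6 = 20 ⇒ 19
(2) 19|_6 = 3·6 + 1 ↦ 3·7 + 1|_7 = 22 ⇒ 21

ω·3 + 1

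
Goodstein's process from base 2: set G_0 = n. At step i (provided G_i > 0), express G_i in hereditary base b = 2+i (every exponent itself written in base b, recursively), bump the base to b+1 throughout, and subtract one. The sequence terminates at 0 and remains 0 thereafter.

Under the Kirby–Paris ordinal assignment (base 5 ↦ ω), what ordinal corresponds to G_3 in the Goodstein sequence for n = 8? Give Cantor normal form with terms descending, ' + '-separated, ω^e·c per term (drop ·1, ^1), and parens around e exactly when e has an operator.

ω^ω·2 + ω^2·2 + ω·2

G_0=8  [base 2] 2^(2 + 1)  →[2↦3]→  3^(3 + 1) = 81  −1 ⇒ G_1=80
G_1=80  [base 3] 2·3^3 + 2·3^2 + 2·3 + 2  →[3↦4]→  2·4^4 + 2·4^2 + 2·4 + 2 = 554  −1 ⇒ G_2=553
G_2=553  [base 4] 2·4^4 + 2·4^2 + 2·4 + 1  →[4↦5]→  2·5^5 + 2·5^2 + 2·5 + 1 = 6311  −1 ⇒ G_3=6310
G_3=6310  [base 5] 2·5^5 + 2·5^2 + 2·5  →[5↦6]→  2·6^6 + 2·6^2 + 2·6 = 93396  −1 ⇒ G_4=93395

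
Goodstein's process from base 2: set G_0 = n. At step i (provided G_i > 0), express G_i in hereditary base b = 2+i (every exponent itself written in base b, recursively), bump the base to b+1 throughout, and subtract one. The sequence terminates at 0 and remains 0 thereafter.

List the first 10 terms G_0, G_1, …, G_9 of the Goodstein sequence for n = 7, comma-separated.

base 2: 7 = 2^2 + 2 + 1; at 3: 3^3 + 3 + 1 = 31; next = 30
base 3: 30 = 3^3 + 3; at 4: 4^4 + 4 = 260; next = 259
base 4: 259 = 4^4 + 3; at 5: 5^5 + 3 = 3128; next = 3127
base 5: 3127 = 5^5 + 2; at 6: 6^6 + 2 = 46658; next = 46657
base 6: 46657 = 6^6 + 1; at 7: 7^7 + 1 = 823544; next = 823543
base 7: 823543 = 7^7; at 8: 8^8 = 16777216; next = 16777215
base 8: 16777215 = 7·8^7 + 7·8^6 + 7·8^5 + 7·8^4 + 7·8^3 + 7·8^2 + 7·8 + 7; at 9: 7·9^7 + 7·9^6 + 7·9^5 + 7·9^4 + 7·9^3 + 7·9^2 + 7·9 + 7 = 37665880; next = 37665879
base 9: 37665879 = 7·9^7 + 7·9^6 + 7·9^5 + 7·9^4 + 7·9^3 + 7·9^2 + 7·9 + 6; at 10: 7·10^7 + 7·10^6 + 7·10^5 + 7·10^4 + 7·10^3 + 7·10^2 + 7·10 + 6 = 77777776; next = 77777775
base 10: 77777775 = 7·10^7 + 7·10^6 + 7·10^5 + 7·10^4 + 7·10^3 + 7·10^2 + 7·10 + 5; at 11: 7·11^7 + 7·11^6 + 7·11^5 + 7·11^4 + 7·11^3 + 7·11^2 + 7·11 + 5 = 150051214; next = 150051213

7, 30, 259, 3127, 46657, 823543, 16777215, 37665879, 77777775, 150051213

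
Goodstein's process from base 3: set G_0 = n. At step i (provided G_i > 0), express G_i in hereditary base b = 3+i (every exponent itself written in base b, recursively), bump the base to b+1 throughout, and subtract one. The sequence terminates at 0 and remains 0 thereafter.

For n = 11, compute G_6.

47

step 0: 11 = 3^2 + 2; sub 4 for 3: 4^2 + 2; = 18; G_1 = 18−1 = 17
step 1: 17 = 4^2 + 1; sub 5 for 4: 5^2 + 1; = 26; G_2 = 26−1 = 25
step 2: 25 = 5^2; sub 6 for 5: 6^2; = 36; G_3 = 36−1 = 35
step 3: 35 = 5·6 + 5; sub 7 for 6: 5·7 + 5; = 40; G_4 = 40−1 = 39
step 4: 39 = 5·7 + 4; sub 8 for 7: 5·8 + 4; = 44; G_5 = 44−1 = 43
step 5: 43 = 5·8 + 3; sub 9 for 8: 5·9 + 3; = 48; G_6 = 48−1 = 47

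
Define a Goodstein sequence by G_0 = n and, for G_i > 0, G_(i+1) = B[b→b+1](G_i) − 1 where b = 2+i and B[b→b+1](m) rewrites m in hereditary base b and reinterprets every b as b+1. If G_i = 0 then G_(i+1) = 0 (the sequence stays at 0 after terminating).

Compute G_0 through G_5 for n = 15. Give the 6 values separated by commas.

[0] 15 ≡ 2^(2 + 1) + 2^2 + 2 + 1 (base 2). Lift 3: 112. −1: 111.
[1] 111 ≡ 3^(3 + 1) + 3^3 + 3 (base 3). Lift 4: 1284. −1: 1283.
[2] 1283 ≡ 4^(4 + 1) + 4^4 + 3 (base 4). Lift 5: 18753. −1: 18752.
[3] 18752 ≡ 5^(5 + 1) + 5^5 + 2 (base 5). Lift 6: 326594. −1: 326593.
[4] 326593 ≡ 6^(6 + 1) + 6^6 + 1 (base 6). Lift 7: 6588345. −1: 6588344.

15, 111, 1283, 18752, 326593, 6588344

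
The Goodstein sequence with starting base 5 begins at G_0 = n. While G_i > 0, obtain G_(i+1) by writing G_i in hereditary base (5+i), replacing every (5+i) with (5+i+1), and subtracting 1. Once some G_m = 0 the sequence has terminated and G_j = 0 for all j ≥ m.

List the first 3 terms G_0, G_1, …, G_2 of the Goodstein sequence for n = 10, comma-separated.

[0] 10 ≡ 2·5 (base 5). Lift 6: 12. −1: 11.
[1] 11 ≡ 6 + 5 (base 6). Lift 7: 12. −1: 11.

10, 11, 11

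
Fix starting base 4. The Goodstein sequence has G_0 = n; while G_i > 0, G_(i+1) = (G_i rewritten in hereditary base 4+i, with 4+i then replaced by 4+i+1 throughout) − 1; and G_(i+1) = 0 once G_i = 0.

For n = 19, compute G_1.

[0] 19 ≡ 4^2 + 3 (base 4). Lift 5: 28. −1: 27.
[1] 27 ≡ 5^2 + 2 (base 5). Lift 6: 38. −1: 37.

27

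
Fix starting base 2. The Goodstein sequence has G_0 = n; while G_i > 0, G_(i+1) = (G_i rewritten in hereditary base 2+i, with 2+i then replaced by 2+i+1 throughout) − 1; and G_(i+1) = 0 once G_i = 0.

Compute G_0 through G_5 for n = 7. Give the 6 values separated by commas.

7, 30, 259, 3127, 46657, 823543

G_0 = 7. HB_2(7) = 2^2 + 2 + 1. Bump = 31. G_1 = 30.
G_1 = 30. HB_3(30) = 3^3 + 3. Bump = 260. G_2 = 259.
G_2 = 259. HB_4(259) = 4^4 + 3. Bump = 3128. G_3 = 3127.
G_3 = 3127. HB_5(3127) = 5^5 + 2. Bump = 46658. G_4 = 46657.
G_4 = 46657. HB_6(46657) = 6^6 + 1. Bump = 823544. G_5 = 823543.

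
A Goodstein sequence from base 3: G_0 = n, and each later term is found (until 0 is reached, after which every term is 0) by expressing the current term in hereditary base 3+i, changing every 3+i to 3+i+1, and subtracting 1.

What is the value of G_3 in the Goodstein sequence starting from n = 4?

3

4 —HB3→ 3 + 1 —bump→ 4 + 1 = 5 —(−1)→ 4
4 —HB4→ 4 —bump→ 5 = 5 —(−1)→ 4
4 —HB5→ 4 —bump→ 4 = 4 —(−1)→ 3
3 —HB6→ 3 —bump→ 3 = 3 —(−1)→ 2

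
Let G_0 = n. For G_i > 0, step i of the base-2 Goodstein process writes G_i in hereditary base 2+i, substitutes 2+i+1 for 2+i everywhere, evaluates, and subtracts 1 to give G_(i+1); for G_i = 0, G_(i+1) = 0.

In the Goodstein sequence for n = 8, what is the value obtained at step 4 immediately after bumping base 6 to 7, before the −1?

[0] 8 ≡ 2^(2 + 1) (base 2). Lift 3: 81. −1: 80.
[1] 80 ≡ 2·3^3 + 2·3^2 + 2·3 + 2 (base 3). Lift 4: 554. −1: 553.
[2] 553 ≡ 2·4^4 + 2·4^2 + 2·4 + 1 (base 4). Lift 5: 6311. −1: 6310.
[3] 6310 ≡ 2·5^5 + 2·5^2 + 2·5 (base 5). Lift 6: 93396. −1: 93395.
[4] 93395 ≡ 2·6^6 + 2·6^2 + 6 + 5 (base 6). Lift 7: 1647196. −1: 1647195.

1647196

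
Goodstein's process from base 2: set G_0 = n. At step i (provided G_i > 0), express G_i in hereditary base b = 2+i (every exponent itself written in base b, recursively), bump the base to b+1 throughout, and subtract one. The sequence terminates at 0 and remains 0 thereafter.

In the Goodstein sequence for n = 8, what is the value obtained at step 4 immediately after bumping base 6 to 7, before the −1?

1647196

base 2: 8 = 2^(2 + 1); at 3: 3^(3 + 1) = 81; next = 80
base 3: 80 = 2·3^3 + 2·3^2 + 2·3 + 2; at 4: 2·4^4 + 2·4^2 + 2·4 + 2 = 554; next = 553
base 4: 553 = 2·4^4 + 2·4^2 + 2·4 + 1; at 5: 2·5^5 + 2·5^2 + 2·5 + 1 = 6311; next = 6310
base 5: 6310 = 2·5^5 + 2·5^2 + 2·5; at 6: 2·6^6 + 2·6^2 + 2·6 = 93396; next = 93395
base 6: 93395 = 2·6^6 + 2·6^2 + 6 + 5; at 7: 2·7^7 + 2·7^2 + 7 + 5 = 1647196; next = 1647195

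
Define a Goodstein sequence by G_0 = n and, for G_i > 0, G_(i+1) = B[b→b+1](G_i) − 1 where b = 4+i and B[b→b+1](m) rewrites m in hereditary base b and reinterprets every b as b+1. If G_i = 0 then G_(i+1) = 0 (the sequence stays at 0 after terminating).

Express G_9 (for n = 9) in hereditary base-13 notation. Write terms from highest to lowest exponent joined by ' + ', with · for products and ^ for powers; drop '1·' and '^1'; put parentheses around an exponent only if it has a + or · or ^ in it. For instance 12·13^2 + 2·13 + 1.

10

G_0 = 9. HB_4(9) = 2·4 + 1. Bump = 11. G_1 = 10.
G_1 = 10. HB_5(10) = 2·5. Bump = 12. G_2 = 11.
G_2 = 11. HB_6(11) = 6 + 5. Bump = 12. G_3 = 11.
G_3 = 11. HB_7(11) = 7 + 4. Bump = 12. G_4 = 11.
G_4 = 11. HB_8(11) = 8 + 3. Bump = 12. G_5 = 11.
G_5 = 11. HB_9(11) = 9 + 2. Bump = 12. G_6 = 11.
G_6 = 11. HB_10(11) = 10 + 1. Bump = 12. G_7 = 11.
G_7 = 11. HB_11(11) = 11. Bump = 12. G_8 = 11.
G_8 = 11. HB_12(11) = 11. Bump = 11. G_9 = 10.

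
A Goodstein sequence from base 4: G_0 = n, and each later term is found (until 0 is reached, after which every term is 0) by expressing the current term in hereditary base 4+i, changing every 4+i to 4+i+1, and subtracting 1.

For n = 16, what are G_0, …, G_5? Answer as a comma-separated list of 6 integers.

G_0 = 16. HB_4(16) = 4^2. Bump = 25. G_1 = 24.
G_1 = 24. HB_5(24) = 4·5 + 4. Bump = 28. G_2 = 27.
G_2 = 27. HB_6(27) = 4·6 + 3. Bump = 31. G_3 = 30.
G_3 = 30. HB_7(30) = 4·7 + 2. Bump = 34. G_4 = 33.
G_4 = 33. HB_8(33) = 4·8 + 1. Bump = 37. G_5 = 36.

16, 24, 27, 30, 33, 36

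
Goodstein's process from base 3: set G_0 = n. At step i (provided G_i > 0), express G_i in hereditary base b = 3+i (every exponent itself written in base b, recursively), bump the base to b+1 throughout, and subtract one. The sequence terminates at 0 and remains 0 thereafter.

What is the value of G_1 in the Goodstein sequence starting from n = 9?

i=0: 9 = 3^2 (b=3); 3→4: 4^2 = 16; 16−1 = 15
i=1: 15 = 3·4 + 3 (b=4); 4→5: 3·5 + 3 = 18; 18−1 = 17

15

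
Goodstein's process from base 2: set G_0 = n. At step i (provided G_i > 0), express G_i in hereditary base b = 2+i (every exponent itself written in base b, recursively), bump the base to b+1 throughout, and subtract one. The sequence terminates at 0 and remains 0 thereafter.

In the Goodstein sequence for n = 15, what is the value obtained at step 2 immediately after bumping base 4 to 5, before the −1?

18753

base 2: 15 = 2^(2 + 1) + 2^2 + 2 + 1; at 3: 3^(3 + 1) + 3^3 + 3 + 1 = 112; next = 111
base 3: 111 = 3^(3 + 1) + 3^3 + 3; at 4: 4^(4 + 1) + 4^4 + 4 = 1284; next = 1283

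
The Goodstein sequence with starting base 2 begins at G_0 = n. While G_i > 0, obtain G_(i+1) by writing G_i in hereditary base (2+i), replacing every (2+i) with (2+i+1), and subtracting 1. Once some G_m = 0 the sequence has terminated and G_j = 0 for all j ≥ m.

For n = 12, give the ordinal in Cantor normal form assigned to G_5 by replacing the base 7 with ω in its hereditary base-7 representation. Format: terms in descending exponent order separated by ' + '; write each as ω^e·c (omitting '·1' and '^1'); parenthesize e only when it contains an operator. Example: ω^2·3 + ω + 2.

12 —HB2→ 2^(2 + 1) + 2^2 —bump→ 3^(3 + 1) + 3^3 = 108 —(−1)→ 107
107 —HB3→ 3^(3 + 1) + 2·3^2 + 2·3 + 2 —bump→ 4^(4 + 1) + 2·4^2 + 2·4 + 2 = 1066 —(−1)→ 1065
1065 —HB4→ 4^(4 + 1) + 2·4^2 + 2·4 + 1 —bump→ 5^(5 + 1) + 2·5^2 + 2·5 + 1 = 15686 —(−1)→ 15685
15685 —HB5→ 5^(5 + 1) + 2·5^2 + 2·5 —bump→ 6^(6 + 1) + 2·6^2 + 2·6 = 280020 —(−1)→ 280019
280019 —HB6→ 6^(6 + 1) + 2·6^2 + 6 + 5 —bump→ 7^(7 + 1) + 2·7^2 + 7 + 5 = 5764911 —(−1)→ 5764910
5764910 —HB7→ 7^(7 + 1) + 2·7^2 + 7 + 4 —bump→ 8^(8 + 1) + 2·8^2 + 8 + 4 = 134217868 —(−1)→ 134217867

ω^(ω + 1) + ω^2·2 + ω + 4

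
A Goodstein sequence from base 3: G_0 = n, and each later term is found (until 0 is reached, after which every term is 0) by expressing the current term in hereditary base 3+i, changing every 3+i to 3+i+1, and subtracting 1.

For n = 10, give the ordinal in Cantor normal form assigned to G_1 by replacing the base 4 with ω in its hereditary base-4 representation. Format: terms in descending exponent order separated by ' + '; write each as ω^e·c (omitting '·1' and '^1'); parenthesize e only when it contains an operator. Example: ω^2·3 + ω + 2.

ω^2

G_0=10  [base 3] 3^2 + 1  →[3↦4]→  4^2 + 1 = 17  −1 ⇒ G_1=16
G_1=16  [base 4] 4^2  →[4↦5]→  5^2 = 25  −1 ⇒ G_2=24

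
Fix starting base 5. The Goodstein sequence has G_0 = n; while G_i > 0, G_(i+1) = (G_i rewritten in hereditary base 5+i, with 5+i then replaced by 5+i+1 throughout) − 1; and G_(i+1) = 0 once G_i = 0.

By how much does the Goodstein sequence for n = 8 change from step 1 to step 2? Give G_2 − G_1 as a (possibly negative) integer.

G_0 = 8. HB_5(8) = 5 + 3. Bump = 9. G_1 = 8.
G_1 = 8. HB_6(8) = 6 + 2. Bump = 9. G_2 = 8.

0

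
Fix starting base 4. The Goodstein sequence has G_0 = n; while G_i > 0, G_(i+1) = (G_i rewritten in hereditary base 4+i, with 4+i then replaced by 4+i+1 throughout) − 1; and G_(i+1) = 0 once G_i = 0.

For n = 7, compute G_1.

7

G_0 = 7. HB_4(7) = 4 + 3. Bump = 8. G_1 = 7.
G_1 = 7. HB_5(7) = 5 + 2. Bump = 8. G_2 = 7.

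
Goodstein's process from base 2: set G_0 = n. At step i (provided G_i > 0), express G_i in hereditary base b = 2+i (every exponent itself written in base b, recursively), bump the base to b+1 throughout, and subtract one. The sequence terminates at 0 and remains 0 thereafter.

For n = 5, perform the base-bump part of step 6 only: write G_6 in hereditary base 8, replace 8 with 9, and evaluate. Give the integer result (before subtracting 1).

5 —HB2→ 2^2 + 1 —bump→ 3^3 + 1 = 28 —(−1)→ 27
27 —HB3→ 3^3 —bump→ 4^4 = 256 —(−1)→ 255
255 —HB4→ 3·4^3 + 3·4^2 + 3·4 + 3 —bump→ 3·5^3 + 3·5^2 + 3·5 + 3 = 468 —(−1)→ 467
467 —HB5→ 3·5^3 + 3·5^2 + 3·5 + 2 —bump→ 3·6^3 + 3·6^2 + 3·6 + 2 = 776 —(−1)→ 775
775 —HB6→ 3·6^3 + 3·6^2 + 3·6 + 1 —bump→ 3·7^3 + 3·7^2 + 3·7 + 1 = 1198 —(−1)→ 1197
1197 —HB7→ 3·7^3 + 3·7^2 + 3·7 —bump→ 3·8^3 + 3·8^2 + 3·8 = 1752 —(−1)→ 1751
1751 —HB8→ 3·8^3 + 3·8^2 + 2·8 + 7 —bump→ 3·9^3 + 3·9^2 + 2·9 + 7 = 2455 —(−1)→ 2454

2455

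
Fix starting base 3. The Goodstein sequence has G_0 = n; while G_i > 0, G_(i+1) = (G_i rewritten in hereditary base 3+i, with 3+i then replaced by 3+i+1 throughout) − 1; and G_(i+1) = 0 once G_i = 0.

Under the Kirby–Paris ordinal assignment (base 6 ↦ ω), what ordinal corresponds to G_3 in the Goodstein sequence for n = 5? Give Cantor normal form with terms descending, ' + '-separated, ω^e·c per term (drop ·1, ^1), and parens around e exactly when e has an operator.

5

base 3: 5 = 3 + 2; at 4: 4 + 2 = 6; next = 5
base 4: 5 = 4 + 1; at 5: 5 + 1 = 6; next = 5
base 5: 5 = 5; at 6: 6 = 6; next = 5
base 6: 5 = 5; at 7: 5 = 5; next = 4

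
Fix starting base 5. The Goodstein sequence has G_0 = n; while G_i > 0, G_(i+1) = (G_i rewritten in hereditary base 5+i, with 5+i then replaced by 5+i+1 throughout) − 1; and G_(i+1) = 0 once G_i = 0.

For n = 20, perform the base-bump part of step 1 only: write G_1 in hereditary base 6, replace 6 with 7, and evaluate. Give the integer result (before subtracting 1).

26

[0] 20 ≡ 4·5 (base 5). Lift 6: 24. −1: 23.
[1] 23 ≡ 3·6 + 5 (base 6). Lift 7: 26. −1: 25.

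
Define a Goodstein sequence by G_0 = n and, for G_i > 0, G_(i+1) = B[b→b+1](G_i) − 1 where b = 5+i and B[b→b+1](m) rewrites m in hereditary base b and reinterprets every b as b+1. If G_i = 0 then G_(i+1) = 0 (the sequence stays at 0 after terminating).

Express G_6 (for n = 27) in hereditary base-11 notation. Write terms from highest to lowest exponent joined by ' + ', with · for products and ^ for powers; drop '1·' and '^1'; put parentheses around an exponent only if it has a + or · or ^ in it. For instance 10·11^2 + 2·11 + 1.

7·11 + 4

[0] 27 ≡ 5^2 + 2 (base 5). Lift 6: 38. −1: 37.
[1] 37 ≡ 6^2 + 1 (base 6). Lift 7: 50. −1: 49.
[2] 49 ≡ 7^2 (base 7). Lift 8: 64. −1: 63.
[3] 63 ≡ 7·8 + 7 (base 8). Lift 9: 70. −1: 69.
[4] 69 ≡ 7·9 + 6 (base 9). Lift 10: 76. −1: 75.
[5] 75 ≡ 7·10 + 5 (base 10). Lift 11: 82. −1: 81.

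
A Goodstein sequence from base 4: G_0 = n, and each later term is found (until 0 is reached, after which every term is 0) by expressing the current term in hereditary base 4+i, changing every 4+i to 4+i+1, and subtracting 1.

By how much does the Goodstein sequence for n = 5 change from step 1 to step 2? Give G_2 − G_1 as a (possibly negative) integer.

G_0=5  [base 4] 4 + 1  →[4↦5]→  5 + 1 = 6  −1 ⇒ G_1=5
G_1=5  [base 5] 5  →[5↦6]→  6 = 6  −1 ⇒ G_2=5

0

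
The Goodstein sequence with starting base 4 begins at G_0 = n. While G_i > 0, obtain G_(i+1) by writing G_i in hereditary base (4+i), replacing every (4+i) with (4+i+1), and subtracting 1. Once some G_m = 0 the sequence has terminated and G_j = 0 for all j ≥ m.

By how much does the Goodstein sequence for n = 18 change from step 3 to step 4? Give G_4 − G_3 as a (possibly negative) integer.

i=0: 18 = 4^2 + 2 (b=4); 4→5: 5^2 + 2 = 27; 27−1 = 26
i=1: 26 = 5^2 + 1 (b=5); 5→6: 6^2 + 1 = 37; 37−1 = 36
i=2: 36 = 6^2 (b=6); 6→7: 7^2 = 49; 49−1 = 48
i=3: 48 = 6·7 + 6 (b=7); 7→8: 6·8 + 6 = 54; 54−1 = 53

5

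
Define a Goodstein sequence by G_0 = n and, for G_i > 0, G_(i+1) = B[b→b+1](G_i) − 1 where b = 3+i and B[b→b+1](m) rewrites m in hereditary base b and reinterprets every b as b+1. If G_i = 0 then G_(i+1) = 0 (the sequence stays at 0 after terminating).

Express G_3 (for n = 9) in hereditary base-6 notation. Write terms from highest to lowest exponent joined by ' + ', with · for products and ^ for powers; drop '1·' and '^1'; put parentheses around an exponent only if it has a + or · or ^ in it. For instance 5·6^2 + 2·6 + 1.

3·6 + 1

G_0=9  [base 3] 3^2  →[3↦4]→  4^2 = 16  −1 ⇒ G_1=15
G_1=15  [base 4] 3·4 + 3  →[4↦5]→  3·5 + 3 = 18  −1 ⇒ G_2=17
G_2=17  [base 5] 3·5 + 2  →[5↦6]→  3·6 + 2 = 20  −1 ⇒ G_3=19
G_3=19  [base 6] 3·6 + 1  →[6↦7]→  3·7 + 1 = 22  −1 ⇒ G_4=21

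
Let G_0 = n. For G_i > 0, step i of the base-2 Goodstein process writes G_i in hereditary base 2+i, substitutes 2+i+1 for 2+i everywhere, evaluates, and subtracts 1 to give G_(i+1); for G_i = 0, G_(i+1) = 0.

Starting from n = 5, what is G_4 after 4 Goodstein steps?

(0) 5|_2 = 2^2 + 1 ↦ 3^3 + 1|_3 = 28 ⇒ 27
(1) 27|_3 = 3^3 ↦ 4^4|_4 = 256 ⇒ 255
(2) 255|_4 = 3·4^3 + 3·4^2 + 3·4 + 3 ↦ 3·5^3 + 3·5^2 + 3·5 + 3|_5 = 468 ⇒ 467
(3) 467|_5 = 3·5^3 + 3·5^2 + 3·5 + 2 ↦ 3·6^3 + 3·6^2 + 3·6 + 2|_6 = 776 ⇒ 775

775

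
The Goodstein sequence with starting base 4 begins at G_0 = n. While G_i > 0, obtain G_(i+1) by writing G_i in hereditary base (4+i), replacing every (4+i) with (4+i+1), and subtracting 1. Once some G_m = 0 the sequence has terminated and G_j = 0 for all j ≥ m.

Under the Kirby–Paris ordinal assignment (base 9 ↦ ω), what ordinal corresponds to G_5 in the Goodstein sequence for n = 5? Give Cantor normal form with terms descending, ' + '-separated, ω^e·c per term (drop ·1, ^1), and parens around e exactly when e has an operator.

2

[0] 5 ≡ 4 + 1 (base 4). Lift 5: 6. −1: 5.
[1] 5 ≡ 5 (base 5). Lift 6: 6. −1: 5.
[2] 5 ≡ 5 (base 6). Lift 7: 5. −1: 4.
[3] 4 ≡ 4 (base 7). Lift 8: 4. −1: 3.
[4] 3 ≡ 3 (base 8). Lift 9: 3. −1: 2.
[5] 2 ≡ 2 (base 9). Lift 10: 2. −1: 1.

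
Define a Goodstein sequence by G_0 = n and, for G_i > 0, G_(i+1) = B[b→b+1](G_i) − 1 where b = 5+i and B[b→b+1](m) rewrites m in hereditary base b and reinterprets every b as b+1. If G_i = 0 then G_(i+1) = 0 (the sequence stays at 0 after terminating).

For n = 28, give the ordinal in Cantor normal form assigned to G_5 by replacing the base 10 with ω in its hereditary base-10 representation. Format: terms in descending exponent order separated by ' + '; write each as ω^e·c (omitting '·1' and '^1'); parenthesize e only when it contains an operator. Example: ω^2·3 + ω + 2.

ω·8 + 7

step 0: 28 = 5^2 + 3; sub 6 for 5: 6^2 + 3; = 39; G_1 = 39−1 = 38
step 1: 38 = 6^2 + 2; sub 7 for 6: 7^2 + 2; = 51; G_2 = 51−1 = 50
step 2: 50 = 7^2 + 1; sub 8 for 7: 8^2 + 1; = 65; G_3 = 65−1 = 64
step 3: 64 = 8^2; sub 9 for 8: 9^2; = 81; G_4 = 81−1 = 80
step 4: 80 = 8·9 + 8; sub 10 for 9: 8·10 + 8; = 88; G_5 = 88−1 = 87
step 5: 87 = 8·10 + 7; sub 11 for 10: 8·11 + 7; = 95; G_6 = 95−1 = 94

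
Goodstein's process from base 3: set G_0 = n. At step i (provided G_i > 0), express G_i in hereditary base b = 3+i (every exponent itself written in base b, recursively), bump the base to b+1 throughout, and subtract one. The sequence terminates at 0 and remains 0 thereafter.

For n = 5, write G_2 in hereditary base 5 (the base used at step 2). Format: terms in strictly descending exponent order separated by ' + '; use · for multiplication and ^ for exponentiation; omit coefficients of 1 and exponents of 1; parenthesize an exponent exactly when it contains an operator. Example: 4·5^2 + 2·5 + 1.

5

G_0 = 5. HB_3(5) = 3 + 2. Bump = 6. G_1 = 5.
G_1 = 5. HB_4(5) = 4 + 1. Bump = 6. G_2 = 5.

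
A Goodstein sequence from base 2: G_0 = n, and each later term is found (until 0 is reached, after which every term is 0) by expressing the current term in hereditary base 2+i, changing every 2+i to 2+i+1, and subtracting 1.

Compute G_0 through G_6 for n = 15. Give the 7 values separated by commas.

base 2: 15 = 2^(2 + 1) + 2^2 + 2 + 1; at 3: 3^(3 + 1) + 3^3 + 3 + 1 = 112; next = 111
base 3: 111 = 3^(3 + 1) + 3^3 + 3; at 4: 4^(4 + 1) + 4^4 + 4 = 1284; next = 1283
base 4: 1283 = 4^(4 + 1) + 4^4 + 3; at 5: 5^(5 + 1) + 5^5 + 3 = 18753; next = 18752
base 5: 18752 = 5^(5 + 1) + 5^5 + 2; at 6: 6^(6 + 1) + 6^6 + 2 = 326594; next = 326593
base 6: 326593 = 6^(6 + 1) + 6^6 + 1; at 7: 7^(7 + 1) + 7^7 + 1 = 6588345; next = 6588344
base 7: 6588344 = 7^(7 + 1) + 7^7; at 8: 8^(8 + 1) + 8^8 = 150994944; next = 150994943

15, 111, 1283, 18752, 326593, 6588344, 150994943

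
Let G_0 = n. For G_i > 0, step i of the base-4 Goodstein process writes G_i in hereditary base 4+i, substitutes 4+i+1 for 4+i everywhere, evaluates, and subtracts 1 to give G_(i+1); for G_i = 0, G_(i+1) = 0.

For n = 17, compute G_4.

G_0 = 17. HB_4(17) = 4^2 + 1. Bump = 26. G_1 = 25.
G_1 = 25. HB_5(25) = 5^2. Bump = 36. G_2 = 35.
G_2 = 35. HB_6(35) = 5·6 + 5. Bump = 40. G_3 = 39.
G_3 = 39. HB_7(39) = 5·7 + 4. Bump = 44. G_4 = 43.
G_4 = 43. HB_8(43) = 5·8 + 3. Bump = 48. G_5 = 47.

43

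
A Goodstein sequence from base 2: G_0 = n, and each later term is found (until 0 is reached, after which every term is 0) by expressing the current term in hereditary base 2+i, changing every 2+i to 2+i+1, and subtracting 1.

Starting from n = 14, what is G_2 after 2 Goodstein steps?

1281

14 —HB2→ 2^(2 + 1) + 2^2 + 2 —bump→ 3^(3 + 1) + 3^3 + 3 = 111 —(−1)→ 110
110 —HB3→ 3^(3 + 1) + 3^3 + 2 —bump→ 4^(4 + 1) + 4^4 + 2 = 1282 —(−1)→ 1281
1281 —HB4→ 4^(4 + 1) + 4^4 + 1 —bump→ 5^(5 + 1) + 5^5 + 1 = 18751 —(−1)→ 18750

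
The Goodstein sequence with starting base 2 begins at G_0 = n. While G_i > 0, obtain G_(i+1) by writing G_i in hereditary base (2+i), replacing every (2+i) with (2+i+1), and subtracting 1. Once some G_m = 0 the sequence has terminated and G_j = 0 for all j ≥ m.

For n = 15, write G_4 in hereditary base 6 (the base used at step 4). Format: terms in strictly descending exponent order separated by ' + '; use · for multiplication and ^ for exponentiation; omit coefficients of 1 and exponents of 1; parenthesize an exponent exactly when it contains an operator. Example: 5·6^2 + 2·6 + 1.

(0) 15|_2 = 2^(2 + 1) + 2^2 + 2 + 1 ↦ 3^(3 + 1) + 3^3 + 3 + 1|_3 = 112 ⇒ 111
(1) 111|_3 = 3^(3 + 1) + 3^3 + 3 ↦ 4^(4 + 1) + 4^4 + 4|_4 = 1284 ⇒ 1283
(2) 1283|_4 = 4^(4 + 1) + 4^4 + 3 ↦ 5^(5 + 1) + 5^5 + 3|_5 = 18753 ⇒ 18752
(3) 18752|_5 = 5^(5 + 1) + 5^5 + 2 ↦ 6^(6 + 1) + 6^6 + 2|_6 = 326594 ⇒ 326593
(4) 326593|_6 = 6^(6 + 1) + 6^6 + 1 ↦ 7^(7 + 1) + 7^7 + 1|_7 = 6588345 ⇒ 6588344

6^(6 + 1) + 6^6 + 1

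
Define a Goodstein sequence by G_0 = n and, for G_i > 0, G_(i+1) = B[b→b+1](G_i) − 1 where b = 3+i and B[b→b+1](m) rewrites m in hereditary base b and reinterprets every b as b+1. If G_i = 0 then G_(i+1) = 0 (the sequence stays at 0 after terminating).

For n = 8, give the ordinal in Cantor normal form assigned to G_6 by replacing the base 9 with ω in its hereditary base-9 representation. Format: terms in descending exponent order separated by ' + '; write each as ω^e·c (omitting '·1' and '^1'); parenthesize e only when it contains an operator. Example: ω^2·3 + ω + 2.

ω + 2

G_0=8  [base 3] 2·3 + 2  →[3↦4]→  2·4 + 2 = 10  −1 ⇒ G_1=9
G_1=9  [base 4] 2·4 + 1  →[4↦5]→  2·5 + 1 = 11  −1 ⇒ G_2=10
G_2=10  [base 5] 2·5  →[5↦6]→  2·6 = 12  −1 ⇒ G_3=11
G_3=11  [base 6] 6 + 5  →[6↦7]→  7 + 5 = 12  −1 ⇒ G_4=11
G_4=11  [base 7] 7 + 4  →[7↦8]→  8 + 4 = 12  −1 ⇒ G_5=11
G_5=11  [base 8] 8 + 3  →[8↦9]→  9 + 3 = 12  −1 ⇒ G_6=11
G_6=11  [base 9] 9 + 2  →[9↦10]→  10 + 2 = 12  −1 ⇒ G_7=11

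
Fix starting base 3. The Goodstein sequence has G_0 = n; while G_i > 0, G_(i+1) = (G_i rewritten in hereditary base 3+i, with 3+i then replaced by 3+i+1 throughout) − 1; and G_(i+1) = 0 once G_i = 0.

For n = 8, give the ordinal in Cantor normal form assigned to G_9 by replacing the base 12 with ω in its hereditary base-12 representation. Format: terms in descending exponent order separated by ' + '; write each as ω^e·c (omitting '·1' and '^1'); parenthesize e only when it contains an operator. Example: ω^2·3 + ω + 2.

11

[0] 8 ≡ 2·3 + 2 (base 3). Lift 4: 10. −1: 9.
[1] 9 ≡ 2·4 + 1 (base 4). Lift 5: 11. −1: 10.
[2] 10 ≡ 2·5 (base 5). Lift 6: 12. −1: 11.
[3] 11 ≡ 6 + 5 (base 6). Lift 7: 12. −1: 11.
[4] 11 ≡ 7 + 4 (base 7). Lift 8: 12. −1: 11.
[5] 11 ≡ 8 + 3 (base 8). Lift 9: 12. −1: 11.
[6] 11 ≡ 9 + 2 (base 9). Lift 10: 12. −1: 11.
[7] 11 ≡ 10 + 1 (base 10). Lift 11: 12. −1: 11.
[8] 11 ≡ 11 (base 11). Lift 12: 12. −1: 11.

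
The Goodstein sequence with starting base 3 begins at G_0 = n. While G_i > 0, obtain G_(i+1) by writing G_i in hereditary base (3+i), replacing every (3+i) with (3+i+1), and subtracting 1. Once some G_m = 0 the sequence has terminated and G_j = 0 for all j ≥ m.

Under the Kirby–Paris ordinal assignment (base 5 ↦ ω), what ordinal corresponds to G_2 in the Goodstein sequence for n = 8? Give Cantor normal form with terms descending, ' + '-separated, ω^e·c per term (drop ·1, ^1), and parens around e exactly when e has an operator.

ω·2

(0) 8|_3 = 2·3 + 2 ↦ 2·4 + 2|_4 = 10 ⇒ 9
(1) 9|_4 = 2·4 + 1 ↦ 2·5 + 1|_5 = 11 ⇒ 10
(2) 10|_5 = 2·5 ↦ 2·6|_6 = 12 ⇒ 11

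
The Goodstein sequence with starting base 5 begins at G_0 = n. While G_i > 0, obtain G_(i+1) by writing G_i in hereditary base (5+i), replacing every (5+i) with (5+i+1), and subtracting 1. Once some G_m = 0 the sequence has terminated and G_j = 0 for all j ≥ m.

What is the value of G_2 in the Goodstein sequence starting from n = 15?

18

G_0=15  [base 5] 3·5  →[5↦6]→  3·6 = 18  −1 ⇒ G_1=17
G_1=17  [base 6] 2·6 + 5  →[6↦7]→  2·7 + 5 = 19  −1 ⇒ G_2=18
G_2=18  [base 7] 2·7 + 4  →[7↦8]→  2·8 + 4 = 20  −1 ⇒ G_3=19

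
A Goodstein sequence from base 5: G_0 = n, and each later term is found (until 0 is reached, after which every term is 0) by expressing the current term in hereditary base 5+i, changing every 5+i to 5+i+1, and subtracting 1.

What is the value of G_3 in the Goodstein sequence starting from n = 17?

G_0=17  [base 5] 3·5 + 2  →[5↦6]→  3·6 + 2 = 20  −1 ⇒ G_1=19
G_1=19  [base 6] 3·6 + 1  →[6↦7]→  3·7 + 1 = 22  −1 ⇒ G_2=21
G_2=21  [base 7] 3·7  →[7↦8]→  3·8 = 24  −1 ⇒ G_3=23

23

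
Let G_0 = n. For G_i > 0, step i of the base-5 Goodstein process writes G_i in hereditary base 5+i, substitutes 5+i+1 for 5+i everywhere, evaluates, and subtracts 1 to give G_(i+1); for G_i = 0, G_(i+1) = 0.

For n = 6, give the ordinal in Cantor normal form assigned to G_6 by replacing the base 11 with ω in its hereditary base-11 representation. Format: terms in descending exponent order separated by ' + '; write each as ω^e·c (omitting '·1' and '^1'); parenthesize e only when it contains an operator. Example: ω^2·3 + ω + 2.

6 —HB5→ 5 + 1 —bump→ 6 + 1 = 7 —(−1)→ 6
6 —HB6→ 6 —bump→ 7 = 7 —(−1)→ 6
6 —HB7→ 6 —bump→ 6 = 6 —(−1)→ 5
5 —HB8→ 5 —bump→ 5 = 5 —(−1)→ 4
4 —HB9→ 4 —bump→ 4 = 4 —(−1)→ 3
3 —HB10→ 3 —bump→ 3 = 3 —(−1)→ 2
2 —HB11→ 2 —bump→ 2 = 2 —(−1)→ 1

2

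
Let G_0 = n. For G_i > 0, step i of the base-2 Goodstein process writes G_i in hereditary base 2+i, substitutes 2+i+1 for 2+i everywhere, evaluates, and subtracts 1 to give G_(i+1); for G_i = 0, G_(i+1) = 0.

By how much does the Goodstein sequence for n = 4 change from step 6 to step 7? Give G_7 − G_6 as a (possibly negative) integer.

i=0: 4 = 2^2 (b=2); 2→3: 3^3 = 27; 27−1 = 26
i=1: 26 = 2·3^2 + 2·3 + 2 (b=3); 3→4: 2·4^2 + 2·4 + 2 = 42; 42−1 = 41
i=2: 41 = 2·4^2 + 2·4 + 1 (b=4); 4→5: 2·5^2 + 2·5 + 1 = 61; 61−1 = 60
i=3: 60 = 2·5^2 + 2·5 (b=5); 5→6: 2·6^2 + 2·6 = 84; 84−1 = 83
i=4: 83 = 2·6^2 + 6 + 5 (b=6); 6→7: 2·7^2 + 7 + 5 = 110; 110−1 = 109
i=5: 109 = 2·7^2 + 7 + 4 (b=7); 7→8: 2·8^2 + 8 + 4 = 140; 140−1 = 139
i=6: 139 = 2·8^2 + 8 + 3 (b=8); 8→9: 2·9^2 + 9 + 3 = 174; 174−1 = 173

34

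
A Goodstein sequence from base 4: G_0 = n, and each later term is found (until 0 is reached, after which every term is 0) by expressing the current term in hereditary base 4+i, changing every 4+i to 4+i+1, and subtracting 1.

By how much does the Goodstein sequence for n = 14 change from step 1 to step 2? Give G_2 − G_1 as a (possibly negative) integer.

2

i=0: 14 = 3·4 + 2 (b=4); 4→5: 3·5 + 2 = 17; 17−1 = 16
i=1: 16 = 3·5 + 1 (b=5); 5→6: 3·6 + 1 = 19; 19−1 = 18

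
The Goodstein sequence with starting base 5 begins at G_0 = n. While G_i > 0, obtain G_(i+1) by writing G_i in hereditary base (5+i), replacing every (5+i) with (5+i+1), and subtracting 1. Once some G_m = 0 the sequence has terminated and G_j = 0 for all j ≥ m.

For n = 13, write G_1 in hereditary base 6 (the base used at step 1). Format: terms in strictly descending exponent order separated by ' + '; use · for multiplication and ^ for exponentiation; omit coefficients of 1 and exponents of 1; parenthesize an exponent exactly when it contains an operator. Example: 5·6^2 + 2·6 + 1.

2·6 + 2

base 5: 13 = 2·5 + 3; at 6: 2·6 + 3 = 15; next = 14
base 6: 14 = 2·6 + 2; at 7: 2·7 + 2 = 16; next = 15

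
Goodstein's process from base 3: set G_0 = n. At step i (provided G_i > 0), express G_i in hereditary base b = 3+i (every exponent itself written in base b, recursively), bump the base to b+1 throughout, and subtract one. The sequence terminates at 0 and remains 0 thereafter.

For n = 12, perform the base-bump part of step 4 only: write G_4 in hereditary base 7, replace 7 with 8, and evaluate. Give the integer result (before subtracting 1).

i=0: 12 = 3^2 + 3 (b=3); 3→4: 4^2 + 4 = 20; 20−1 = 19
i=1: 19 = 4^2 + 3 (b=4); 4→5: 5^2 + 3 = 28; 28−1 = 27
i=2: 27 = 5^2 + 2 (b=5); 5→6: 6^2 + 2 = 38; 38−1 = 37
i=3: 37 = 6^2 + 1 (b=6); 6→7: 7^2 + 1 = 50; 50−1 = 49
i=4: 49 = 7^2 (b=7); 7→8: 8^2 = 64; 64−1 = 63

64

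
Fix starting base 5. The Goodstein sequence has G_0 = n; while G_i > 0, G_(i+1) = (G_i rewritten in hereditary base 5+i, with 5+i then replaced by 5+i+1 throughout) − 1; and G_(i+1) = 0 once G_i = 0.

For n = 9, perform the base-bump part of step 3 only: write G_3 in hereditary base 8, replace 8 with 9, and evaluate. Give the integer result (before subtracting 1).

10

G_0 = 9. HB_5(9) = 5 + 4. Bump = 10. G_1 = 9.
G_1 = 9. HB_6(9) = 6 + 3. Bump = 10. G_2 = 9.
G_2 = 9. HB_7(9) = 7 + 2. Bump = 10. G_3 = 9.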